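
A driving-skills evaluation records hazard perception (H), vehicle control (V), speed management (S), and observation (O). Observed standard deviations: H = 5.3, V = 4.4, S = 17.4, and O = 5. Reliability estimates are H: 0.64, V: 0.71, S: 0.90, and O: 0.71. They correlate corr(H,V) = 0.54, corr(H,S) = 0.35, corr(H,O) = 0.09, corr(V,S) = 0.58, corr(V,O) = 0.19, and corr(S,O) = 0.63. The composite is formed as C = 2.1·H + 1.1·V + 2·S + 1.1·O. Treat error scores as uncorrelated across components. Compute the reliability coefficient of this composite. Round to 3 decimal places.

0.917

Var(C) = 2.1²·5.3² + 1.1²·4.4² + 2²·17.4² + 1.1²·5² + 2·[2.31·5.3·4.4·0.54 + 4.2·5.3·17.4·0.35 + 2.31·5.3·5·0.09 + 2.2·4.4·17.4·0.58 + 1.21·4.4·5·0.19 + 2.2·17.4·5·0.63] = 1388.59 + 786.985 = 2175.58.
With uncorrelated errors the cross-covariances are all true-score covariance, so they carry over unchanged; only the diagonal terms shrink to ρᵢσᵢ².
True-score variance = [2.1²·5.3²·0.64 + 1.1²·4.4²·0.71 + 2²·17.4²·0.90 + 1.1²·5²·0.71] + 786.985 = 1207.33 + 786.985 = 1994.31.
Reliability = 1994.31 / 2175.58 = 0.917.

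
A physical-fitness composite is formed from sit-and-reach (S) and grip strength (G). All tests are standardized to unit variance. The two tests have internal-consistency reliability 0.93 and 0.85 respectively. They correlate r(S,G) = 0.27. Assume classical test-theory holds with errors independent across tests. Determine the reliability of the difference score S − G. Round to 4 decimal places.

0.8493

Var(S−G) = 1 + 1 − 2·0.27 = 2 − 0.54 = 1.46.
With uncorrelated errors the cross-covariances are all true-score covariance, so they carry over unchanged; only the diagonal terms shrink to ρᵢσᵢ².
True-score variance = [0.93 + 0.85] − 0.54 = 1.78 − 0.54 = 1.24.
Reliability = 1.24 / 1.46 = 0.8493.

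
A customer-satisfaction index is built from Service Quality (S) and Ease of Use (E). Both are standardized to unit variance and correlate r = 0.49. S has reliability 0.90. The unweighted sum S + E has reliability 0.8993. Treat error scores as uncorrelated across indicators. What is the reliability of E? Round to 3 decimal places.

0.800

Var(S+E) = 2 + 2·0.49 = 2.980.
True-score variance = ρ_S + ρ_E + 2·0.49, so 0.8993 = (0.90 + ρ_E + 0.98) / 2.980.
ρ_E = 0.8993·2.980 − 0.90 − 0.98 = 0.800.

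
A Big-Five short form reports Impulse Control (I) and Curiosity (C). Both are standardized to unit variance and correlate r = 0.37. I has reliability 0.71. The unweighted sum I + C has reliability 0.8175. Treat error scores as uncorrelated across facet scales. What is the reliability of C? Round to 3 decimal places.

Var(I+C) = 2 + 2·0.37 = 2.740.
True-score variance = ρ_I + ρ_C + 2·0.37, so 0.8175 = (0.71 + ρ_C + 0.74) / 2.740.
ρ_C = 0.8175·2.740 − 0.71 − 0.74 = 0.790.

0.790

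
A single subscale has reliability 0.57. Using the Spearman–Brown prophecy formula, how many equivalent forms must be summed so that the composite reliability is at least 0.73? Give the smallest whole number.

3

k ≥ ρ*(1−ρ₁)/(ρ₁(1−ρ*)) = 0.73·0.43 / (0.57·0.27) = 2.040.
Smallest integer k = 3.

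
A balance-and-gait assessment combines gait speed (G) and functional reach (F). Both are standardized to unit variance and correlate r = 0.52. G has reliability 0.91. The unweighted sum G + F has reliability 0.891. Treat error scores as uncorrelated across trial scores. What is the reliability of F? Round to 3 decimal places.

Var(G+F) = 2 + 2·0.52 = 3.040.
True-score variance = ρ_G + ρ_F + 2·0.52, so 0.891 = (0.91 + ρ_F + 1.04) / 3.040.
ρ_F = 0.891·3.040 − 0.91 − 1.04 = 0.759.

0.759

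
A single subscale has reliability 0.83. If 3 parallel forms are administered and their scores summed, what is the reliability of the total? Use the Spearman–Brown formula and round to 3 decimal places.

ρ_k = kρ / (1 + (k−1)ρ) = 3·0.83 / (1 + 2·0.83) = 2.490 / 2.660 = 0.936.

0.936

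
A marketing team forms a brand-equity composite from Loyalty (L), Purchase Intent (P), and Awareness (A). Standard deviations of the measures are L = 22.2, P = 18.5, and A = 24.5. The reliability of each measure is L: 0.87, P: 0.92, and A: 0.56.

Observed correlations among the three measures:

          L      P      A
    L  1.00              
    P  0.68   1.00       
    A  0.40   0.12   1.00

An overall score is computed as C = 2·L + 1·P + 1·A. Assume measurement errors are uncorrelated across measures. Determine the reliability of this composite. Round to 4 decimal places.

Var(C) = 2²·22.2² + 18.5² + 24.5² + 2·[2·22.2·18.5·0.68 + 2·22.2·24.5·0.40 + 18.5·24.5·0.12] = 2913.86 + 2096.12 = 5009.98.
Because errors are independent across components, Cov(Tᵢ,Tⱼ) = Cov(Xᵢ,Xⱼ); the off-diagonal part of the true-score variance is the same as above.
True-score variance = [2²·22.2²·0.87 + 18.5²·0.92 + 24.5²·0.56] + 2096.12 = 2366.09 + 2096.12 = 4462.22.
Reliability = 4462.22 / 5009.98 = 0.8907.

0.8907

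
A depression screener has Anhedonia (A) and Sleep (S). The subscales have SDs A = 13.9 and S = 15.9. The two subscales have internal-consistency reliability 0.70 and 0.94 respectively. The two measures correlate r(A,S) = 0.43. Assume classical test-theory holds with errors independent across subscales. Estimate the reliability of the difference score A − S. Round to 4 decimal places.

0.7143

Var(A−S) = 13.9² + 15.9² − 2·13.9·15.9·0.43 = 446.02 − 190.069 = 255.951.
Because errors are independent across components, Cov(Tᵢ,Tⱼ) = Cov(Xᵢ,Xⱼ); the off-diagonal part of the true-score variance is the same as above.
True-score variance = [13.9²·0.70 + 15.9²·0.94] − 190.069 = 372.888 − 190.069 = 182.82.
Reliability = 182.82 / 255.951 = 0.7143.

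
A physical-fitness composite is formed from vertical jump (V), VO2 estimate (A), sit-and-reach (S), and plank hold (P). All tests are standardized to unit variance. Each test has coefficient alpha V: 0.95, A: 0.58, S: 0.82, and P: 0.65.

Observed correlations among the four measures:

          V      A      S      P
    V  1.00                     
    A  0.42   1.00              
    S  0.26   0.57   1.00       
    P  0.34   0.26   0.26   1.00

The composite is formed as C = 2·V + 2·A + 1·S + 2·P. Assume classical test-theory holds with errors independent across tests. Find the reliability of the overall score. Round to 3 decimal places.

0.864

Var(C) = 2² + 2² + 1 + 2² + 2·[4·0.42 + 2·0.26 + 4·0.34 + 2·0.57 + 4·0.26 + 2·0.26] = 13 + 12.52 = 25.52.
Because errors are independent across components, Cov(Tᵢ,Tⱼ) = Cov(Xᵢ,Xⱼ); the off-diagonal part of the true-score variance is the same as above.
True-score variance = [2²·0.95 + 2²·0.58 + 0.82 + 2²·0.65] + 12.52 = 9.54 + 12.52 = 22.06.
Reliability = 22.06 / 25.52 = 0.864.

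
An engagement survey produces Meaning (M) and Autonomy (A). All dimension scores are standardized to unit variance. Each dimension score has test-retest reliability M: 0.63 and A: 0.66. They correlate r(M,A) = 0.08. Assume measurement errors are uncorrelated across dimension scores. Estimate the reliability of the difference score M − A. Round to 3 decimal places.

Var(M−A) = 1 + 1 − 2·0.08 = 2 − 0.16 = 1.84.
With uncorrelated errors the cross-covariances are all true-score covariance, so they carry over unchanged; only the diagonal terms shrink to ρᵢσᵢ².
True-score variance = [0.63 + 0.66] − 0.16 = 1.29 − 0.16 = 1.13.
Reliability = 1.13 / 1.84 = 0.614.

0.614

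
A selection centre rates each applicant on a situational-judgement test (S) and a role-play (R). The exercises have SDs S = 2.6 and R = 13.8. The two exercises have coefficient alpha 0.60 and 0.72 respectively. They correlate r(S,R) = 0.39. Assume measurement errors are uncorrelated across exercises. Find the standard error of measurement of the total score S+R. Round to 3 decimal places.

Var(total) = 197.2 + 27.9864 = 225.186.
True-score variance = 141.173 + 27.9864 = 169.159, so reliability = 0.7512.
Error variance = 225.186 − 169.159 = 56.0272; SEM = √56.0272 = 7.485.

7.485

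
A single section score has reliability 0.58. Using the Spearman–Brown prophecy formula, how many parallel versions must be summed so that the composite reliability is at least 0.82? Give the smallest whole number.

4

k ≥ ρ*(1−ρ₁)/(ρ₁(1−ρ*)) = 0.82·0.42 / (0.58·0.18) = 3.299.
Smallest integer k = 4.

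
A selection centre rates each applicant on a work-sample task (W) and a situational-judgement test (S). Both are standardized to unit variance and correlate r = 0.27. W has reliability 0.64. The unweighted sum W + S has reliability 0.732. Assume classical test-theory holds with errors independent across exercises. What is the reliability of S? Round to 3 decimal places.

0.679

Var(W+S) = 2 + 2·0.27 = 2.540.
True-score variance = ρ_W + ρ_S + 2·0.27, so 0.732 = (0.64 + ρ_S + 0.54) / 2.540.
ρ_S = 0.732·2.540 − 0.64 − 0.54 = 0.679.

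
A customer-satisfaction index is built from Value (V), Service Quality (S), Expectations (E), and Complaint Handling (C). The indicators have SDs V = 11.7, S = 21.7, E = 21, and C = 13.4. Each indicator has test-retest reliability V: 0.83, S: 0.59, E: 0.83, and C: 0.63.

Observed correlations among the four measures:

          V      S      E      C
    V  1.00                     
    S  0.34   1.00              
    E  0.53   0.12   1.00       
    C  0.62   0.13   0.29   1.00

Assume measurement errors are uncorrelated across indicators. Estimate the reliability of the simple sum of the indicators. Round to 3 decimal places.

Var(V+S+E+C) = 11.7² + 21.7² + 21² + 13.4² + 2·[11.7·21.7·0.34 + 11.7·21·0.53 + 11.7·13.4·0.62 + 21.7·21·0.12 + 21.7·13.4·0.13 + 21·13.4·0.29] = 1228.34 + 975.677 = 2204.02.
Under uncorrelated errors the observed covariances equal the true-score covariances, so only the own-variance terms attenuate.
True-score variance = [11.7²·0.83 + 21.7²·0.59 + 21²·0.83 + 13.4²·0.63] + 975.677 = 870.597 + 975.677 = 1846.27.
Reliability = 1846.27 / 2204.02 = 0.838.

0.838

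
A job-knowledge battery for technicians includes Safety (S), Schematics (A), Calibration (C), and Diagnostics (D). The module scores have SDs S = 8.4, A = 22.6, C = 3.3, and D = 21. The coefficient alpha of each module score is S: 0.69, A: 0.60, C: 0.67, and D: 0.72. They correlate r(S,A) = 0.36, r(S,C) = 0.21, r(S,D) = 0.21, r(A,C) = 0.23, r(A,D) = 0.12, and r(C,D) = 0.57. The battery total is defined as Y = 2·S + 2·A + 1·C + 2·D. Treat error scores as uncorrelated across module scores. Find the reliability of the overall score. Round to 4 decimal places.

Var(Y) = 2²·8.4² + 2²·22.6² + 3.3² + 2²·21² + 2·[4·8.4·22.6·0.36 + 2·8.4·3.3·0.21 + 4·8.4·21·0.21 + 2·22.6·3.3·0.23 + 4·22.6·21·0.12 + 2·3.3·21·0.57] = 4100.17 + 1548.61 = 5648.78.
With uncorrelated errors the cross-covariances are all true-score covariance, so they carry over unchanged; only the diagonal terms shrink to ρᵢσᵢ².
True-score variance = [2²·8.4²·0.69 + 2²·22.6²·0.60 + 3.3²·0.67 + 2²·21²·0.72] + 1548.61 = 2697.95 + 1548.61 = 4246.56.
Reliability = 4246.56 / 5648.78 = 0.7518.

0.7518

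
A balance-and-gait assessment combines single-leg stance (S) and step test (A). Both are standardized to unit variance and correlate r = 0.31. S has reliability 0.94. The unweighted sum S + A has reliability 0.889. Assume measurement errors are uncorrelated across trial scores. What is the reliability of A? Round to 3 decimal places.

Var(S+A) = 2 + 2·0.31 = 2.620.
True-score variance = ρ_S + ρ_A + 2·0.31, so 0.889 = (0.94 + ρ_A + 0.62) / 2.620.
ρ_A = 0.889·2.620 − 0.94 − 0.62 = 0.769.

0.769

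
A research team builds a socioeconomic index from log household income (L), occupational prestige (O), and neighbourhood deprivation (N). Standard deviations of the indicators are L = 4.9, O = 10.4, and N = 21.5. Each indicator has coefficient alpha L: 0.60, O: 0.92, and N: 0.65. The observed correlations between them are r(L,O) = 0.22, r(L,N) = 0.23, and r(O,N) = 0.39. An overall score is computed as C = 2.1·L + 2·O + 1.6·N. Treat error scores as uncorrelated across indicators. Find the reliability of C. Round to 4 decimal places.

0.8064

Var(C) = 2.1²·4.9² + 2²·10.4² + 1.6²·21.5² + 2·[4.2·4.9·10.4·0.22 + 3.36·4.9·21.5·0.23 + 3.2·10.4·21.5·0.39] = 1721.88 + 815.109 = 2536.99.
Under uncorrelated errors the observed covariances equal the true-score covariances, so only the own-variance terms attenuate.
True-score variance = [2.1²·4.9²·0.60 + 2²·10.4²·0.92 + 1.6²·21.5²·0.65] + 815.109 = 1230.74 + 815.109 = 2045.85.
Reliability = 2045.85 / 2536.99 = 0.8064.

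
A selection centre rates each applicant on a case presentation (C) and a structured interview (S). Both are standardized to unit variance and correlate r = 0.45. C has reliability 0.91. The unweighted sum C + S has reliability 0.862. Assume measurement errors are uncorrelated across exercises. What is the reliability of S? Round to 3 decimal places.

Var(C+S) = 2 + 2·0.45 = 2.900.
True-score variance = ρ_C + ρ_S + 2·0.45, so 0.862 = (0.91 + ρ_S + 0.90) / 2.900.
ρ_S = 0.862·2.900 − 0.91 − 0.90 = 0.690.

0.690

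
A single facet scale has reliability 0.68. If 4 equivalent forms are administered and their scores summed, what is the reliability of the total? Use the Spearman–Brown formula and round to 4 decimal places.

ρ_k = kρ / (1 + (k−1)ρ) = 4·0.68 / (1 + 3·0.68) = 2.720 / 3.040 = 0.8947.

0.8947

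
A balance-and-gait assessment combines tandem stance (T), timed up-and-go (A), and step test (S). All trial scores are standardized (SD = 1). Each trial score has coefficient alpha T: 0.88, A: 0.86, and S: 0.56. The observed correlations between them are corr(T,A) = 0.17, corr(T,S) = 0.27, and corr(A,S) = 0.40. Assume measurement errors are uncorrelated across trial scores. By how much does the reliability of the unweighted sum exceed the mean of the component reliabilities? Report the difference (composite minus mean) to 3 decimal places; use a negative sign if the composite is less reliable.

0.084

Var(sum) = 3 + 1.68 = 4.68; true-score variance = 2.3 + 1.68 = 3.98; composite reliability = 0.8504.
Mean component reliability = 0.7667.
Difference = 0.8504 − 0.7667 = 0.084.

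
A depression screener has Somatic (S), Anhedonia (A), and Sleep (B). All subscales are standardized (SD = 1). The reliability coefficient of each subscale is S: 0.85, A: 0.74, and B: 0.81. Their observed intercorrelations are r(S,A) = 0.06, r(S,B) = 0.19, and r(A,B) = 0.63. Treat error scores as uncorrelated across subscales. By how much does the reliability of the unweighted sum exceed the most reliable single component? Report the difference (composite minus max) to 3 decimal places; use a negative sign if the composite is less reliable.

Var(sum) = 3 + 1.76 = 4.76; true-score variance = 2.4 + 1.76 = 4.16; composite reliability = 0.8739.
Max component reliability = 0.8500.
Difference = 0.8739 − 0.8500 = 0.024.

0.024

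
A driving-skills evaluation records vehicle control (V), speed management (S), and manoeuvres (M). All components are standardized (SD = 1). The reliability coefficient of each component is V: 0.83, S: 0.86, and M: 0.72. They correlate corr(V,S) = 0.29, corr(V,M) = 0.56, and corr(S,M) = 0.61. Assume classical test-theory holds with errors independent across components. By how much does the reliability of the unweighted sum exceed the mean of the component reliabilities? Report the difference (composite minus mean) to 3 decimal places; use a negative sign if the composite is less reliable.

Var(sum) = 3 + 2.92 = 5.92; true-score variance = 2.41 + 2.92 = 5.33; composite reliability = 0.9003.
Mean component reliability = 0.8033.
Difference = 0.9003 − 0.8033 = 0.097.

0.097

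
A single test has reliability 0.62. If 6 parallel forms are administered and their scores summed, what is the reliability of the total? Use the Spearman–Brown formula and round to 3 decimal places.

ρ_k = kρ / (1 + (k−1)ρ) = 6·0.62 / (1 + 5·0.62) = 3.720 / 4.100 = 0.907.

0.907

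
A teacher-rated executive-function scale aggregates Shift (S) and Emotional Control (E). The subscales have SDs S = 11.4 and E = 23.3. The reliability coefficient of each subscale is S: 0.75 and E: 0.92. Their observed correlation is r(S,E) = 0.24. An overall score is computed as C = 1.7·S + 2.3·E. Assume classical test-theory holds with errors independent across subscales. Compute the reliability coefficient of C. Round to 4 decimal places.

0.9136

Var(C) = 1.7²·11.4² + 2.3²·23.3² + 2·[3.91·11.4·23.3·0.24] = 3247.47 + 498.516 = 3745.99.
With uncorrelated errors the cross-covariances are all true-score covariance, so they carry over unchanged; only the diagonal terms shrink to ρᵢσᵢ².
True-score variance = [1.7²·11.4²·0.75 + 2.3²·23.3²·0.92] + 498.516 = 2923.83 + 498.516 = 3422.34.
Reliability = 3422.34 / 3745.99 = 0.9136.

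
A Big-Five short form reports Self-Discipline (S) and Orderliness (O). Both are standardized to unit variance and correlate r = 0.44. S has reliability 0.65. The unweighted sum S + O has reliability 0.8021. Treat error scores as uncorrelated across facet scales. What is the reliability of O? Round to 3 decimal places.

Var(S+O) = 2 + 2·0.44 = 2.880.
True-score variance = ρ_S + ρ_O + 2·0.44, so 0.8021 = (0.65 + ρ_O + 0.88) / 2.880.
ρ_O = 0.8021·2.880 − 0.65 − 0.88 = 0.780.

0.780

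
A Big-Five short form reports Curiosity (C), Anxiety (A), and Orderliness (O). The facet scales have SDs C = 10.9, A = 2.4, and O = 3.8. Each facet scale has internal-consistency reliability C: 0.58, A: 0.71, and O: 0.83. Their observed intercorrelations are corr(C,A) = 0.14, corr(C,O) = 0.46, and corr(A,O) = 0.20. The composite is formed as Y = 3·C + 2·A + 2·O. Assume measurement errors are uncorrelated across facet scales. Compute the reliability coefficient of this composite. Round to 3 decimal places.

0.676

Var(Y) = 3²·10.9² + 2²·2.4² + 2²·3.8² + 2·[6·10.9·2.4·0.14 + 6·10.9·3.8·0.46 + 4·2.4·3.8·0.20] = 1150.09 + 287.179 = 1437.27.
Because errors are independent across components, Cov(Tᵢ,Tⱼ) = Cov(Xᵢ,Xⱼ); the off-diagonal part of the true-score variance is the same as above.
True-score variance = [3²·10.9²·0.58 + 2²·2.4²·0.71 + 2²·3.8²·0.83] + 287.179 = 684.487 + 287.179 = 971.667.
Reliability = 971.667 / 1437.27 = 0.676.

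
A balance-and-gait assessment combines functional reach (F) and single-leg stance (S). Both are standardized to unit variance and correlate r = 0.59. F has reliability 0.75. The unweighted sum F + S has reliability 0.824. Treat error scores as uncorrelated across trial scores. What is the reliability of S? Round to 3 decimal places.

0.690

Var(F+S) = 2 + 2·0.59 = 3.180.
True-score variance = ρ_F + ρ_S + 2·0.59, so 0.824 = (0.75 + ρ_S + 1.18) / 3.180.
ρ_S = 0.824·3.180 − 0.75 − 1.18 = 0.690.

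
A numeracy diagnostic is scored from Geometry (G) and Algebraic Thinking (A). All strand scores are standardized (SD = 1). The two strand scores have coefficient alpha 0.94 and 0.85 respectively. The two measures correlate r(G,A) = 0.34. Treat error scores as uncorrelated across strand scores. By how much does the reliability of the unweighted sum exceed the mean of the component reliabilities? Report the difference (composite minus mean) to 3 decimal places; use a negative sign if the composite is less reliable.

0.027

Var(sum) = 2 + 0.68 = 2.68; true-score variance = 1.79 + 0.68 = 2.47; composite reliability = 0.9216.
Mean component reliability = 0.8950.
Difference = 0.9216 − 0.8950 = 0.027.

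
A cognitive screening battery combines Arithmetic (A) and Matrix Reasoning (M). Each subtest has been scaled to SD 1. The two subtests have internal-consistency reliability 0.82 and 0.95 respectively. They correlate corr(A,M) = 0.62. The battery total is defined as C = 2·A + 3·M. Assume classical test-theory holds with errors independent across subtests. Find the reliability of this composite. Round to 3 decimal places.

0.943

Var(C) = 2² + 3² + 2·[6·0.62] = 13 + 7.44 = 20.44.
Under uncorrelated errors the observed covariances equal the true-score covariances, so only the own-variance terms attenuate.
True-score variance = [2²·0.82 + 3²·0.95] + 7.44 = 11.83 + 7.44 = 19.27.
Reliability = 19.27 / 20.44 = 0.943.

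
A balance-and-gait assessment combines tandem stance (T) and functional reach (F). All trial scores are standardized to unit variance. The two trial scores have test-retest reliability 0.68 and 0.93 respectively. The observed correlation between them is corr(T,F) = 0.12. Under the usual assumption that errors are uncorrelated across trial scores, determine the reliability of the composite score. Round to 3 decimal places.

0.826

Var(T+F) = 2 + 2·[0.12] = 2 + 0.24 = 2.24.
With uncorrelated errors the cross-covariances are all true-score covariance, so they carry over unchanged; only the diagonal terms shrink to ρᵢσᵢ².
True-score variance = [0.68 + 0.93] + 0.24 = 1.61 + 0.24 = 1.85.
Reliability = 1.85 / 2.24 = 0.826.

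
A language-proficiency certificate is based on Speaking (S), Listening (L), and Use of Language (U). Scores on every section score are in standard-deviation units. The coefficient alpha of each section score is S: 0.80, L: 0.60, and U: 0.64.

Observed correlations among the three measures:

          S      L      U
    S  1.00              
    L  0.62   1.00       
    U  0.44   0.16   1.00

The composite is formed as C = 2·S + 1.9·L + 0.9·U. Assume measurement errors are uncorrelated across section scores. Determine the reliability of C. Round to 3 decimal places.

0.834

Var(C) = 2² + 1.9² + 0.9² + 2·[3.8·0.62 + 1.8·0.44 + 1.71·0.16] = 8.42 + 6.8432 = 15.2632.
Because errors are independent across components, Cov(Tᵢ,Tⱼ) = Cov(Xᵢ,Xⱼ); the off-diagonal part of the true-score variance is the same as above.
True-score variance = [2²·0.80 + 1.9²·0.60 + 0.9²·0.64] + 6.8432 = 5.8844 + 6.8432 = 12.7276.
Reliability = 12.7276 / 15.2632 = 0.834.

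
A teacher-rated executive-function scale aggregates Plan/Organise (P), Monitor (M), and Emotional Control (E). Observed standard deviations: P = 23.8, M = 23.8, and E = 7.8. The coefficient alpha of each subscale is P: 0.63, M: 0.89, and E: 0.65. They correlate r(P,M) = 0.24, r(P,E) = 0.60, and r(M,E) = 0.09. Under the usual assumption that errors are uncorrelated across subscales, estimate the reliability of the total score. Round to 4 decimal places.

Var(P+M+E) = 23.8² + 23.8² + 7.8² + 2·[23.8·23.8·0.24 + 23.8·7.8·0.60 + 23.8·7.8·0.09] = 1193.72 + 528.074 = 1721.79.
Under uncorrelated errors the observed covariances equal the true-score covariances, so only the own-variance terms attenuate.
True-score variance = [23.8²·0.63 + 23.8²·0.89 + 7.8²·0.65] + 528.074 = 900.535 + 528.074 = 1428.61.
Reliability = 1428.61 / 1721.79 = 0.8297.

0.8297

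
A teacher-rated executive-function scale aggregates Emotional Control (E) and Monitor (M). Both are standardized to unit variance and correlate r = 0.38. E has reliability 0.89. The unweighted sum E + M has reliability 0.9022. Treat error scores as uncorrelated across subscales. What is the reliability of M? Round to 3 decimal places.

0.840

Var(E+M) = 2 + 2·0.38 = 2.760.
True-score variance = ρ_E + ρ_M + 2·0.38, so 0.9022 = (0.89 + ρ_M + 0.76) / 2.760.
ρ_M = 0.9022·2.760 − 0.89 − 0.76 = 0.840.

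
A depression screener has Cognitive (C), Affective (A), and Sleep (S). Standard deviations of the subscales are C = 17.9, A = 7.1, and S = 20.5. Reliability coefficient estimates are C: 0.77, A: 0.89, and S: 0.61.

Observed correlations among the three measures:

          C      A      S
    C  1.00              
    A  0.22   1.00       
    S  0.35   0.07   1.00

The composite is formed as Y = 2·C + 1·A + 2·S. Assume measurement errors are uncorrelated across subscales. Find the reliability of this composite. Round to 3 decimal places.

0.772

Var(Y) = 2²·17.9² + 7.1² + 2²·20.5² + 2·[2·17.9·7.1·0.22 + 4·17.9·20.5·0.35 + 2·7.1·20.5·0.07] = 3013.05 + 1180.05 = 4193.1.
With uncorrelated errors the cross-covariances are all true-score covariance, so they carry over unchanged; only the diagonal terms shrink to ρᵢσᵢ².
True-score variance = [2²·17.9²·0.77 + 7.1²·0.89 + 2²·20.5²·0.61] + 1180.05 = 2057.14 + 1180.05 = 3237.19.
Reliability = 3237.19 / 4193.1 = 0.772.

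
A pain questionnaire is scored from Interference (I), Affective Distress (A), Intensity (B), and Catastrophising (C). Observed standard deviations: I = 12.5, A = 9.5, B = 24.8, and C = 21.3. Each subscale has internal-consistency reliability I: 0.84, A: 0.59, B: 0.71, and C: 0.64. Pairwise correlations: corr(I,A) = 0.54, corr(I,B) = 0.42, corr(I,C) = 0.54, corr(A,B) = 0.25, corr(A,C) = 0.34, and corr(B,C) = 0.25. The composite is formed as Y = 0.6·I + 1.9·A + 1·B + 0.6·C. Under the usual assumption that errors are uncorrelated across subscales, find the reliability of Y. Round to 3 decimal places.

0.820

Var(Y) = 0.6²·12.5² + 1.9²·9.5² + 24.8² + 0.6²·21.3² + 2·[1.14·12.5·9.5·0.54 + 0.6·12.5·24.8·0.42 + 0.36·12.5·21.3·0.54 + 1.9·9.5·24.8·0.25 + 1.14·9.5·21.3·0.34 + 0.6·24.8·21.3·0.25] = 1160.42 + 945.117 = 2105.54.
Under uncorrelated errors the observed covariances equal the true-score covariances, so only the own-variance terms attenuate.
True-score variance = [0.6²·12.5²·0.84 + 1.9²·9.5²·0.59 + 24.8²·0.71 + 0.6²·21.3²·0.64] + 945.117 = 780.682 + 945.117 = 1725.8.
Reliability = 1725.8 / 2105.54 = 0.820.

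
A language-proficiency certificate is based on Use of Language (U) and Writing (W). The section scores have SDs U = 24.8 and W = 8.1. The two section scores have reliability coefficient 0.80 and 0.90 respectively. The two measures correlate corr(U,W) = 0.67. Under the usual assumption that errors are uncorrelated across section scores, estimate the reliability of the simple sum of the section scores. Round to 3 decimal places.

0.864

Var(U+W) = 24.8² + 8.1² + 2·[24.8·8.1·0.67] = 680.65 + 269.179 = 949.829.
Under uncorrelated errors the observed covariances equal the true-score covariances, so only the own-variance terms attenuate.
True-score variance = [24.8²·0.80 + 8.1²·0.90] + 269.179 = 551.081 + 269.179 = 820.26.
Reliability = 820.26 / 949.829 = 0.864.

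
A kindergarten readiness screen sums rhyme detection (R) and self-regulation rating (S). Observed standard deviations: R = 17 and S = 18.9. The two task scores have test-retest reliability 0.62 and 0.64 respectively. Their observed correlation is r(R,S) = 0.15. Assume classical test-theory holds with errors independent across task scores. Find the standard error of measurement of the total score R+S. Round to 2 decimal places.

15.44

Var(total) = 646.21 + 96.39 = 742.6.
True-score variance = 407.794 + 96.39 = 504.184, so reliability = 0.6789.
Error variance = 742.6 − 504.184 = 238.416; SEM = √238.416 = 15.44.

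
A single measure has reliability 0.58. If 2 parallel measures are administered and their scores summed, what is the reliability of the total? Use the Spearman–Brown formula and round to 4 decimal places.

0.7342

ρ_k = kρ / (1 + (k−1)ρ) = 2·0.58 / (1 + 1·0.58) = 1.160 / 1.580 = 0.7342.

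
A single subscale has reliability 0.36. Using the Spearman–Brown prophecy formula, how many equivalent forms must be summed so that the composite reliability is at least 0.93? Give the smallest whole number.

24

k ≥ ρ*(1−ρ₁)/(ρ₁(1−ρ*)) = 0.93·0.64 / (0.36·0.07) = 23.619.
Smallest integer k = 24.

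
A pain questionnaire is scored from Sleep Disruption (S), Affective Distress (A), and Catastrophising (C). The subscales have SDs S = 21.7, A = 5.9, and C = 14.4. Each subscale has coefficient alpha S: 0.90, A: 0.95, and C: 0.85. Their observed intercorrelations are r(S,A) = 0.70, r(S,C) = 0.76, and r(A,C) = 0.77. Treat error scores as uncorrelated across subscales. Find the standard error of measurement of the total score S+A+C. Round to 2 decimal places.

8.94

Var(total) = 713.06 + 785.05 = 1498.11.
True-score variance = 633.126 + 785.05 = 1418.18, so reliability = 0.9466.
Error variance = 1498.11 − 1418.18 = 79.9335; SEM = √79.9335 = 8.94.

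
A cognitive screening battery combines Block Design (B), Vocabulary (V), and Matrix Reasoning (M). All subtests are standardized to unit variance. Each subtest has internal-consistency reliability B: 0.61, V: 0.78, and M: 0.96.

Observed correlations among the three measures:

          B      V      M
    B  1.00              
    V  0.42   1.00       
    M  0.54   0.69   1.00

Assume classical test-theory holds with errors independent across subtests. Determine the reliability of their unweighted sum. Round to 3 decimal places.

Var(B+V+M) = 3 + 2·[0.42 + 0.54 + 0.69] = 3 + 3.3 = 6.3.
Under uncorrelated errors the observed covariances equal the true-score covariances, so only the own-variance terms attenuate.
True-score variance = [0.61 + 0.78 + 0.96] + 3.3 = 2.35 + 3.3 = 5.65.
Reliability = 5.65 / 6.3 = 0.897.

0.897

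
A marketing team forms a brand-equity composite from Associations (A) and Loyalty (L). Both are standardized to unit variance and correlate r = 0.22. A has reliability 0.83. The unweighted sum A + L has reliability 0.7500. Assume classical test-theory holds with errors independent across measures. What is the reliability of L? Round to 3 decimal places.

Var(A+L) = 2 + 2·0.22 = 2.440.
True-score variance = ρ_A + ρ_L + 2·0.22, so 0.7500 = (0.83 + ρ_L + 0.44) / 2.440.
ρ_L = 0.7500·2.440 − 0.83 − 0.44 = 0.560.

0.560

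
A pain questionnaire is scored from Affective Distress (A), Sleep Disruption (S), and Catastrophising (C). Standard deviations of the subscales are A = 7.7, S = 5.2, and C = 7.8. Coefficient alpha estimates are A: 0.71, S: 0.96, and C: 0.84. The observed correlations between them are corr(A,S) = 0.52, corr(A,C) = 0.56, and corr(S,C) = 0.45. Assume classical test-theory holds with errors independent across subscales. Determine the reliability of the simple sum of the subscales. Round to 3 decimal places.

Var(A+S+C) = 7.7² + 5.2² + 7.8² + 2·[7.7·5.2·0.52 + 7.7·7.8·0.56 + 5.2·7.8·0.45] = 147.17 + 145.413 = 292.583.
Under uncorrelated errors the observed covariances equal the true-score covariances, so only the own-variance terms attenuate.
True-score variance = [7.7²·0.71 + 5.2²·0.96 + 7.8²·0.84] + 145.413 = 119.16 + 145.413 = 264.573.
Reliability = 264.573 / 292.583 = 0.904.

0.904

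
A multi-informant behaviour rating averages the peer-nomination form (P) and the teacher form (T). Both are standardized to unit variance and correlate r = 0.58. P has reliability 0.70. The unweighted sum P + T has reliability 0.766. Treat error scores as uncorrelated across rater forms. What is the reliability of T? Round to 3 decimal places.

0.561

Var(P+T) = 2 + 2·0.58 = 3.160.
True-score variance = ρ_P + ρ_T + 2·0.58, so 0.766 = (0.70 + ρ_T + 1.16) / 3.160.
ρ_T = 0.766·3.160 − 0.70 − 1.16 = 0.561.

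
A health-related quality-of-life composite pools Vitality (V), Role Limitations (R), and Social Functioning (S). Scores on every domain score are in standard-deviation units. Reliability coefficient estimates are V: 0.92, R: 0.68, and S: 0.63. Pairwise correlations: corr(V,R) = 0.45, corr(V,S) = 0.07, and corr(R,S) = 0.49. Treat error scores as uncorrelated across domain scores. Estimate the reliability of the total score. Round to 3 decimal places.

Var(V+R+S) = 3 + 2·[0.45 + 0.07 + 0.49] = 3 + 2.02 = 5.02.
With uncorrelated errors the cross-covariances are all true-score covariance, so they carry over unchanged; only the diagonal terms shrink to ρᵢσᵢ².
True-score variance = [0.92 + 0.68 + 0.63] + 2.02 = 2.23 + 2.02 = 4.25.
Reliability = 4.25 / 5.02 = 0.847.

0.847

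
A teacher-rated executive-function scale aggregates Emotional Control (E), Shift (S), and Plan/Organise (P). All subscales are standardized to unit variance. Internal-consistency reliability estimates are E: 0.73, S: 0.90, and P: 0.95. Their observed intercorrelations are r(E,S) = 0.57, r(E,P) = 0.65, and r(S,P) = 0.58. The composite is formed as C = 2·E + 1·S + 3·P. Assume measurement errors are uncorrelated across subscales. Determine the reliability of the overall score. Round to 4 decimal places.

Var(C) = 2² + 1 + 3² + 2·[2·0.57 + 6·0.65 + 3·0.58] = 14 + 13.56 = 27.56.
Because errors are independent across components, Cov(Tᵢ,Tⱼ) = Cov(Xᵢ,Xⱼ); the off-diagonal part of the true-score variance is the same as above.
True-score variance = [2²·0.73 + 0.90 + 3²·0.95] + 13.56 = 12.37 + 13.56 = 25.93.
Reliability = 25.93 / 27.56 = 0.9409.

0.9409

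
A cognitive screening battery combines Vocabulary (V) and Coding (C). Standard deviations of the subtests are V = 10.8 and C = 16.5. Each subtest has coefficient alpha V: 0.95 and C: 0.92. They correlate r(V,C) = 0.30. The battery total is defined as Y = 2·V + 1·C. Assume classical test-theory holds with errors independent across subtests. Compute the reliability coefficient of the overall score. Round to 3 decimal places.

Var(Y) = 2²·10.8² + 16.5² + 2·[2·10.8·16.5·0.30] = 738.81 + 213.84 = 952.65.
With uncorrelated errors the cross-covariances are all true-score covariance, so they carry over unchanged; only the diagonal terms shrink to ρᵢσᵢ².
True-score variance = [2²·10.8²·0.95 + 16.5²·0.92] + 213.84 = 693.702 + 213.84 = 907.542.
Reliability = 907.542 / 952.65 = 0.953.

0.953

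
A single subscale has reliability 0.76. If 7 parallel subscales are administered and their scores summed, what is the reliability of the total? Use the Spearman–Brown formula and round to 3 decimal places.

ρ_k = kρ / (1 + (k−1)ρ) = 7·0.76 / (1 + 6·0.76) = 5.320 / 5.560 = 0.957.

0.957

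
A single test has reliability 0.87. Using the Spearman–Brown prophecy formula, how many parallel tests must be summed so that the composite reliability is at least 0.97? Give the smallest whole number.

k ≥ ρ*(1−ρ₁)/(ρ₁(1−ρ*)) = 0.97·0.13 / (0.87·0.03) = 4.831.
Smallest integer k = 5.

5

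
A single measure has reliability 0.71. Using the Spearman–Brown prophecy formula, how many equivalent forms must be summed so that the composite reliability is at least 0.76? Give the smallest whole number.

k ≥ ρ*(1−ρ₁)/(ρ₁(1−ρ*)) = 0.76·0.29 / (0.71·0.24) = 1.293.
Smallest integer k = 2.

2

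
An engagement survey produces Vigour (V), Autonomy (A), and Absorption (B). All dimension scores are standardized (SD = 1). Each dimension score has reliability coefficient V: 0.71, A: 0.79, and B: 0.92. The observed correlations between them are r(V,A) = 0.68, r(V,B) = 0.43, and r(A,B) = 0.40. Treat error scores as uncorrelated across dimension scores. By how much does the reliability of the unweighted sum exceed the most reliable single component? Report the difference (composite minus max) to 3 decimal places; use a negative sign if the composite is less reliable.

-0.016

Var(sum) = 3 + 3.02 = 6.02; true-score variance = 2.42 + 3.02 = 5.44; composite reliability = 0.9037.
Max component reliability = 0.9200.
Difference = 0.9037 − 0.9200 = -0.016.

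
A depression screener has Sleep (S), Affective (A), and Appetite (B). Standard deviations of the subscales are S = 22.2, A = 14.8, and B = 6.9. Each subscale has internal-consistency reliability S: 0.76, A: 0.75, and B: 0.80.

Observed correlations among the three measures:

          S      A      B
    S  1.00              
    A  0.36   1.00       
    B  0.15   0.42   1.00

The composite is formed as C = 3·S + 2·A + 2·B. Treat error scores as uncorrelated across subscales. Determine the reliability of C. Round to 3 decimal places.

Var(C) = 3²·22.2² + 2²·14.8² + 2²·6.9² + 2·[6·22.2·14.8·0.36 + 6·22.2·6.9·0.15 + 4·14.8·6.9·0.42] = 5502.16 + 2038.23 = 7540.39.
Because errors are independent across components, Cov(Tᵢ,Tⱼ) = Cov(Xᵢ,Xⱼ); the off-diagonal part of the true-score variance is the same as above.
True-score variance = [3²·22.2²·0.76 + 2²·14.8²·0.75 + 2²·6.9²·0.80] + 2038.23 = 4180.5 + 2038.23 = 6218.72.
Reliability = 6218.72 / 7540.39 = 0.825.

0.825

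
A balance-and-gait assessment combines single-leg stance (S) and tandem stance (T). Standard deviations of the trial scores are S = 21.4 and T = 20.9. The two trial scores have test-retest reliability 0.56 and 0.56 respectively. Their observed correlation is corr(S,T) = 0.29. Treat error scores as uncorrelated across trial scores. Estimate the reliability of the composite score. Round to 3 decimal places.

Var(S+T) = 21.4² + 20.9² + 2·[21.4·20.9·0.29] = 894.77 + 259.411 = 1154.18.
Under uncorrelated errors the observed covariances equal the true-score covariances, so only the own-variance terms attenuate.
True-score variance = [21.4²·0.56 + 20.9²·0.56] + 259.411 = 501.071 + 259.411 = 760.482.
Reliability = 760.482 / 1154.18 = 0.659.

0.659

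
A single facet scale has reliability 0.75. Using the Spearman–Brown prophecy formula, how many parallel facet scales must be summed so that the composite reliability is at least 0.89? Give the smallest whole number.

3

k ≥ ρ*(1−ρ₁)/(ρ₁(1−ρ*)) = 0.89·0.25 / (0.75·0.11) = 2.697.
Smallest integer k = 3.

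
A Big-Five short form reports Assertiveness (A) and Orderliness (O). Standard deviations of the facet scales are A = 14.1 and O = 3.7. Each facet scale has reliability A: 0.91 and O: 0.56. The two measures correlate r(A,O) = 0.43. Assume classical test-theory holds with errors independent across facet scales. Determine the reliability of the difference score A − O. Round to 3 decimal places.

Var(A−O) = 14.1² + 3.7² − 2·14.1·3.7·0.43 = 212.5 − 44.8662 = 167.634.
Because errors are independent across components, Cov(Tᵢ,Tⱼ) = Cov(Xᵢ,Xⱼ); the off-diagonal part of the true-score variance is the same as above.
True-score variance = [14.1²·0.91 + 3.7²·0.56] − 44.8662 = 188.584 − 44.8662 = 143.717.
Reliability = 143.717 / 167.634 = 0.857.

0.857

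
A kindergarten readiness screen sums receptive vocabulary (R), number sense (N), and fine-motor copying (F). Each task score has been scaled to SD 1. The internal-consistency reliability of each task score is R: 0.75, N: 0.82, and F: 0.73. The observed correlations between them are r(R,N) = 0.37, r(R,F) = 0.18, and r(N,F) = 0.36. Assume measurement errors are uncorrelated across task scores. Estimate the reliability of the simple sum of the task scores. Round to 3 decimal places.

0.855

Var(R+N+F) = 3 + 2·[0.37 + 0.18 + 0.36] = 3 + 1.82 = 4.82.
Because errors are independent across components, Cov(Tᵢ,Tⱼ) = Cov(Xᵢ,Xⱼ); the off-diagonal part of the true-score variance is the same as above.
True-score variance = [0.75 + 0.82 + 0.73] + 1.82 = 2.3 + 1.82 = 4.12.
Reliability = 4.12 / 4.82 = 0.855.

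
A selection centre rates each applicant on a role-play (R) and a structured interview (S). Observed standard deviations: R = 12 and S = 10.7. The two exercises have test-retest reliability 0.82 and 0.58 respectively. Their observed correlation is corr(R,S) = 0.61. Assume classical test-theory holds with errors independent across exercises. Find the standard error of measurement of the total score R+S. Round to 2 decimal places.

Var(total) = 258.49 + 156.648 = 415.138.
True-score variance = 184.484 + 156.648 = 341.132, so reliability = 0.8217.
Error variance = 415.138 − 341.132 = 74.0058; SEM = √74.0058 = 8.60.

8.60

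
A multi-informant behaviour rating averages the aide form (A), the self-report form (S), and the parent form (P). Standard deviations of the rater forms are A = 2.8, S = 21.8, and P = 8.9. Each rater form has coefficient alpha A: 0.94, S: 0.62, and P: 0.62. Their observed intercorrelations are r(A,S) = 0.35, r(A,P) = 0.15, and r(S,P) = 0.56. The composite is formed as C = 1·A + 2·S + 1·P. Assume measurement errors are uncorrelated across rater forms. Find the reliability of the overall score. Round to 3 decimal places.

0.701

Var(C) = 2.8² + 2²·21.8² + 8.9² + 2·[2·2.8·21.8·0.35 + 2.8·8.9·0.15 + 2·21.8·8.9·0.56] = 1988.01 + 527.537 = 2515.55.
Because errors are independent across components, Cov(Tᵢ,Tⱼ) = Cov(Xᵢ,Xⱼ); the off-diagonal part of the true-score variance is the same as above.
True-score variance = [2.8²·0.94 + 2²·21.8²·0.62 + 8.9²·0.62] + 527.537 = 1235.08 + 527.537 = 1762.61.
Reliability = 1762.61 / 2515.55 = 0.701.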